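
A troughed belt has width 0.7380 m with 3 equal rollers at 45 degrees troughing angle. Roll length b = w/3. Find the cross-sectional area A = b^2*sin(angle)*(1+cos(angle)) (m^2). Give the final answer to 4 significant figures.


b = 0.7380/3 = 0.246 m
A = 0.246^2 * sin(45 deg) * (1 + cos(45 deg))
A = 0.07305 m^2


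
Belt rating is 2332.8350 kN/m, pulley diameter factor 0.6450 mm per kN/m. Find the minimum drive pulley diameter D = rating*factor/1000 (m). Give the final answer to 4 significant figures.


D = 2332.8350 * 0.6450 / 1000
D = 1.505 m


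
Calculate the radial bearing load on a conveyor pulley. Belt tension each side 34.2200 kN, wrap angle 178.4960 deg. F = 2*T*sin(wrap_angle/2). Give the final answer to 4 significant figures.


F = 2 * 34.2200 * sin(178.4960/2 deg)
F = 68.43 kN


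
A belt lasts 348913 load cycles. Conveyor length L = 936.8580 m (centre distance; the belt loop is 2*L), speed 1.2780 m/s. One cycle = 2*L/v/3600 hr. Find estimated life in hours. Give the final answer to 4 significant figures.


cycle_time = 2 * 936.8580 / 1.2780 / 3600 = 0.407259 hr
life = 348913 * 0.407259 = 142100 hours


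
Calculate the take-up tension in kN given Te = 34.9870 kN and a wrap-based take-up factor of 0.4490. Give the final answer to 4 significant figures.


T_tu = 34.9870 * 0.4490
T_tu = 15.71 kN


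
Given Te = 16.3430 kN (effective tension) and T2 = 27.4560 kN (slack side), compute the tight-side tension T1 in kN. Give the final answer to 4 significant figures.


T1 = Te + T2 = 16.3430 + 27.4560
T1 = 43.80 kN


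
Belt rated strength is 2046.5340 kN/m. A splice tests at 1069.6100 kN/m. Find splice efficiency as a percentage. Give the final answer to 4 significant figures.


Eff = 1069.6100 / 2046.5340 * 100
Eff = 52.26 %


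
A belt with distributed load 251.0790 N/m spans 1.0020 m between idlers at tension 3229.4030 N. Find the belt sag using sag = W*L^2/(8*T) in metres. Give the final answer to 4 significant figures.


sag = 251.0790 * 1.0020^2 / (8 * 3229.4030)
sag = 0.009757 m


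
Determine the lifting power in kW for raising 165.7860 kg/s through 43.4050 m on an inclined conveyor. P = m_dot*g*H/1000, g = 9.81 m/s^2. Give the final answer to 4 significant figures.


P = 165.7860 * 9.81 * 43.4050 / 1000
P = 70.59 kW


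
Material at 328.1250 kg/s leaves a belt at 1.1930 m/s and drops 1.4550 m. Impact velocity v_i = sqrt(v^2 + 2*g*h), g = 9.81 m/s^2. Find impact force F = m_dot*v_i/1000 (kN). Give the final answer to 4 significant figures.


v_i = sqrt(1.1930^2 + 2*9.81*1.4550) = 5.47452 m/s
F = 328.1250 * 5.47452 / 1000
F = 1.796 kN


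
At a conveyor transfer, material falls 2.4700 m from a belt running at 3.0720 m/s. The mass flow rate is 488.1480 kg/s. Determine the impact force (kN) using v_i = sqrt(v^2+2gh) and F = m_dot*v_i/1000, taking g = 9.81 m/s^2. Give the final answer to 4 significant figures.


v_i = sqrt(3.0720^2 + 2*9.81*2.4700) = 7.60911 m/s
F = 488.1480 * 7.60911 / 1000
F = 3.714 kN


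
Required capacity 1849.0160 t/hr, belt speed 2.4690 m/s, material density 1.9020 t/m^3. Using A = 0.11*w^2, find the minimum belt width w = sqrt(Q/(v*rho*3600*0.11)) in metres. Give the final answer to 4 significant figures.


A_req = 1849.0160 / (2.4690 * 1.9020 * 3600) = 0.109372 m^2
w = sqrt(0.109372 / 0.11)
w = 0.9971 m


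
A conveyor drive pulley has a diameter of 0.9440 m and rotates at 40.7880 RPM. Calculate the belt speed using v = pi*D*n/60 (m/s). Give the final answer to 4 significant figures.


v = pi * 0.9440 * 40.7880 / 60
v = 2.016 m/s


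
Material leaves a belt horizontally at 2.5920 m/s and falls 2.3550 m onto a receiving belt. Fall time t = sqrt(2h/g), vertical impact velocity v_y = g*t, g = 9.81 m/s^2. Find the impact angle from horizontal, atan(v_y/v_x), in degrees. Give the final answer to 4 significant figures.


t = sqrt(2*2.3550/9.81) = 0.692909 s
v_y = 9.81 * 0.692909 = 6.79744 m/s
angle = atan(6.79744 / 2.5920) = 69.13 deg


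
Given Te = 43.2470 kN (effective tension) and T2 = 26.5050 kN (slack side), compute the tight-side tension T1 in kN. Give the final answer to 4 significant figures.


T1 = Te + T2 = 43.2470 + 26.5050
T1 = 69.75 kN


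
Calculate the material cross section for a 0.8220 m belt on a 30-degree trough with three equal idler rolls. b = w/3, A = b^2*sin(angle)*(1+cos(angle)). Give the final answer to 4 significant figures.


b = 0.8220/3 = 0.274 m
A = 0.274^2 * sin(30 deg) * (1 + cos(30 deg))
A = 0.07005 m^2


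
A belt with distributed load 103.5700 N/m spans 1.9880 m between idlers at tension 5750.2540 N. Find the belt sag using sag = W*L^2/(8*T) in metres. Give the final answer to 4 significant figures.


sag = 103.5700 * 1.9880^2 / (8 * 5750.2540)
sag = 0.008898 m


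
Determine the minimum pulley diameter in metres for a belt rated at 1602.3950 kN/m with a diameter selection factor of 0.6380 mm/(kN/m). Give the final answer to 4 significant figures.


D = 1602.3950 * 0.6380 / 1000
D = 1.022 m


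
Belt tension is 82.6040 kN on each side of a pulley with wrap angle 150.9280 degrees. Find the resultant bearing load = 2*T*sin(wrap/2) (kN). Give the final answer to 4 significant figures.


F = 2 * 82.6040 * sin(150.9280/2 deg)
F = 159.9 kN


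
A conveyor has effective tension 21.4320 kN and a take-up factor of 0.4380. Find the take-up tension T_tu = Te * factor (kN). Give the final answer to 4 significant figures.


T_tu = 21.4320 * 0.4380
T_tu = 9.387 kN


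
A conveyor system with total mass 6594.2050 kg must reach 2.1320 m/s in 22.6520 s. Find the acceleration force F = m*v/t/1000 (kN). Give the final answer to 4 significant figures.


F = 6594.2050 * 2.1320 / 22.6520 / 1000
F = 0.6206 kN


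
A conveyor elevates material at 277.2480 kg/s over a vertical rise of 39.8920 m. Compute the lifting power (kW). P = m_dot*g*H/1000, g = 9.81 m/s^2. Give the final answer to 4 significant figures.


P = 277.2480 * 9.81 * 39.8920 / 1000
P = 108.5 kW


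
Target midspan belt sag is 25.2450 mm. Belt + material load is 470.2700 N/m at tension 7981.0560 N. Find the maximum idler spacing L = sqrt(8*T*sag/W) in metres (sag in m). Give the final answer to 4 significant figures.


sag = 25.2450/1000 = 0.025245 m
L = sqrt(8 * 7981.0560 * 0.025245 / 470.2700)
L = 1.851 m


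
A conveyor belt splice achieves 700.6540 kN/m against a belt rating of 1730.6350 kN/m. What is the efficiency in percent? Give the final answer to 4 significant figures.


Eff = 700.6540 / 1730.6350 * 100
Eff = 40.49 %


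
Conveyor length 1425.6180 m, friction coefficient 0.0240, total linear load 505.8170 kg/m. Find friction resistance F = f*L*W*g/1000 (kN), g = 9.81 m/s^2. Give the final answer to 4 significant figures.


F = 0.0240 * 1425.6180 * 505.8170 * 9.81 / 1000
F = 169.8 kN


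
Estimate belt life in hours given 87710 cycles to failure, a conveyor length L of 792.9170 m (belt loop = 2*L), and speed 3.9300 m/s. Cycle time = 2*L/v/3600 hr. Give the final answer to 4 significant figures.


cycle_time = 2 * 792.9170 / 3.9300 / 3600 = 0.112089 hr
life = 87710 * 0.112089 = 9831 hours


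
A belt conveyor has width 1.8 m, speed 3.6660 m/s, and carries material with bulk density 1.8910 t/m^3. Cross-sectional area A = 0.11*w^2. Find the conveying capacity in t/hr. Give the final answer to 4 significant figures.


A = 0.11 * 1.8^2 = 0.3564 m^2
C = 0.3564 * 3.6660 * 1.8910 * 3600
C = 8895 t/hr


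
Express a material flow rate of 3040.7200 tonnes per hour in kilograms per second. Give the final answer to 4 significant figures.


m_dot = 3040.7200 * 1000 / 3600
m_dot = 844.6 kg/s


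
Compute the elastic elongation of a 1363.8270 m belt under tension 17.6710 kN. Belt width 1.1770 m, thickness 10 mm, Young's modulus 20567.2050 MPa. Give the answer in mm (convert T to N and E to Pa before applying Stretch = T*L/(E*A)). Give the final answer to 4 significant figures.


A = 1.1770 * 0.01 = 0.01177 m^2
Stretch = 17.6710*1000 * 1363.8270 / (20567.2050e6 * 0.01177) * 1000
Stretch = 99.56 mm


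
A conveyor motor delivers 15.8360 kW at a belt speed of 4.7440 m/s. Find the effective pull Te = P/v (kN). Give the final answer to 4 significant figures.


Te = P / v = 15.8360 / 4.7440
Te = 3.338 kN


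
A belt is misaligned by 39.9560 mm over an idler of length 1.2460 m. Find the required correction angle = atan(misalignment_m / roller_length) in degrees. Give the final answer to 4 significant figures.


misalign_m = 39.9560 / 1000 = 0.039956 m
angle = atan(0.039956 / 1.2460)
angle = 1.837 deg


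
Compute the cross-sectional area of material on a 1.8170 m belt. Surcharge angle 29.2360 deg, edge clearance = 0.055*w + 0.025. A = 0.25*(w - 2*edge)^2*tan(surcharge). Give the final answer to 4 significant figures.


edge = 0.055*1.8170 + 0.025 = 0.124935 m
ew = 1.8170 - 2*0.124935 = 1.56713 m
A = 0.25 * 1.56713^2 * tan(29.2360 deg)
A = 0.3436 m^2


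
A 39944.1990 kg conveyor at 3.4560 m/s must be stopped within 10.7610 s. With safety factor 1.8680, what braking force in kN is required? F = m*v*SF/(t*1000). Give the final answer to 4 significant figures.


F = 39944.1990 * 3.4560 / 10.7610 * 1.8680 / 1000
F = 23.96 kN


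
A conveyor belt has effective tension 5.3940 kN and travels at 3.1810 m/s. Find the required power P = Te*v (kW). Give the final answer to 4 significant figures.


P = Te * v = 5.3940 * 3.1810
P = 17.16 kW


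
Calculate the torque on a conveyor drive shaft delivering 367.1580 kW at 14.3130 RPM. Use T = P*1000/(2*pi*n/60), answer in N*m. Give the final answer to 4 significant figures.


omega = 2*pi*14.3130/60 = 1.49885 rad/s
T = 367.1580*1000 / 1.49885
T = 245000 N*m


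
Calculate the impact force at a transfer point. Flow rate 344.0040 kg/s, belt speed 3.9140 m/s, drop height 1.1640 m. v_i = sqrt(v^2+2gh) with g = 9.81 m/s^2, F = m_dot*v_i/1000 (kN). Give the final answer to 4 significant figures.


v_i = sqrt(3.9140^2 + 2*9.81*1.1640) = 6.17714 m/s
F = 344.0040 * 6.17714 / 1000
F = 2.125 kN


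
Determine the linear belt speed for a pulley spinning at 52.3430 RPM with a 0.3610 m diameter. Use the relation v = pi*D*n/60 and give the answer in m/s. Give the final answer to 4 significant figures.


v = pi * 0.3610 * 52.3430 / 60
v = 0.9894 m/s


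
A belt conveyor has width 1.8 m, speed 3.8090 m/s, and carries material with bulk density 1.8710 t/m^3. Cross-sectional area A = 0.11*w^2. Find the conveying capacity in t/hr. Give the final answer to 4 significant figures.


A = 0.11 * 1.8^2 = 0.3564 m^2
C = 0.3564 * 3.8090 * 1.8710 * 3600
C = 9144 t/hr


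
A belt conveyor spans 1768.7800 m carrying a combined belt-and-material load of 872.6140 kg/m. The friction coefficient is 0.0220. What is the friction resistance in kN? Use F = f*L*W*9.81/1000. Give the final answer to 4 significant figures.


F = 0.0220 * 1768.7800 * 872.6140 * 9.81 / 1000
F = 333.1 kN


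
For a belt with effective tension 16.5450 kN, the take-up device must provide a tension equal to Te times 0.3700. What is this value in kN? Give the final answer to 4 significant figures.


T_tu = 16.5450 * 0.3700
T_tu = 6.122 kN


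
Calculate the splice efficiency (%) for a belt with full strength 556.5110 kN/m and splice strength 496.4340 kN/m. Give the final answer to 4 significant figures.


Eff = 496.4340 / 556.5110 * 100
Eff = 89.20 %


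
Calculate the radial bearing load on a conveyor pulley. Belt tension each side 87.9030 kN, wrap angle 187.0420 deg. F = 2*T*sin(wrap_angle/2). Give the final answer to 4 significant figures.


F = 2 * 87.9030 * sin(187.0420/2 deg)
F = 175.5 kN


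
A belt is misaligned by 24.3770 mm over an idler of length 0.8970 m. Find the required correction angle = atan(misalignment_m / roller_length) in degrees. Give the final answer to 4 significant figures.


misalign_m = 24.3770 / 1000 = 0.024377 m
angle = atan(0.024377 / 0.8970)
angle = 1.557 deg


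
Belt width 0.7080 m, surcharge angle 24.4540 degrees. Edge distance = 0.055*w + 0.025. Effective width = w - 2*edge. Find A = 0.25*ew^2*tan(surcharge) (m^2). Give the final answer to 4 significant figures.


edge = 0.055*0.7080 + 0.025 = 0.06394 m
ew = 0.7080 - 2*0.06394 = 0.58012 m
A = 0.25 * 0.58012^2 * tan(24.4540 deg)
A = 0.03826 m^2


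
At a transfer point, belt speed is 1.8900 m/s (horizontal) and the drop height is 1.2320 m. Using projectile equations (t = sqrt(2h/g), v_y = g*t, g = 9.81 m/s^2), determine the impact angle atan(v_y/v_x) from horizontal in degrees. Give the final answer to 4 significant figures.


t = sqrt(2*1.2320/9.81) = 0.501171 s
v_y = 9.81 * 0.501171 = 4.91649 m/s
angle = atan(4.91649 / 1.8900) = 68.97 deg


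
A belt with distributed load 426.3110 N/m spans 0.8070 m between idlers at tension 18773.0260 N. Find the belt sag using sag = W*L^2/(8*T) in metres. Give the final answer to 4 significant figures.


sag = 426.3110 * 0.8070^2 / (8 * 18773.0260)
sag = 0.001849 m


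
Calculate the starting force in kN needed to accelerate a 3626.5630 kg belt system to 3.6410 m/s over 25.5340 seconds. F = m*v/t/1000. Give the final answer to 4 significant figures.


F = 3626.5630 * 3.6410 / 25.5340 / 1000
F = 0.5171 kN


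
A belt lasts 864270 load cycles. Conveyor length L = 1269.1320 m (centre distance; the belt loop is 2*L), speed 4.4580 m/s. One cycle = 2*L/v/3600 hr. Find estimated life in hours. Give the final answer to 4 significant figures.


cycle_time = 2 * 1269.1320 / 4.4580 / 3600 = 0.158159 hr
life = 864270 * 0.158159 = 136700 hours


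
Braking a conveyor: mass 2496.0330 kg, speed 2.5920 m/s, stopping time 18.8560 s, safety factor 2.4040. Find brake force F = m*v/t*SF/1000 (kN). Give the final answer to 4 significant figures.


F = 2496.0330 * 2.5920 / 18.8560 * 2.4040 / 1000
F = 0.8248 kN


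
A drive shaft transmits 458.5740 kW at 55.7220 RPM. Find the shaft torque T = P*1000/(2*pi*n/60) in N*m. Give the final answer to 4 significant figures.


omega = 2*pi*55.7220/60 = 5.83519 rad/s
T = 458.5740*1000 / 5.83519
T = 78590 N*m


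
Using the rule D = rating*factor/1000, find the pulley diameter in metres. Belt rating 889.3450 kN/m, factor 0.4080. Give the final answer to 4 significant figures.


D = 889.3450 * 0.4080 / 1000
D = 0.3629 m


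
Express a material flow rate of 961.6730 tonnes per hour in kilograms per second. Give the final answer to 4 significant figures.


m_dot = 961.6730 * 1000 / 3600
m_dot = 267.1 kg/s


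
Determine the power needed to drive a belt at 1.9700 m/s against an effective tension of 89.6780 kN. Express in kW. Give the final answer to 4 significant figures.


P = Te * v = 89.6780 * 1.9700
P = 176.7 kW


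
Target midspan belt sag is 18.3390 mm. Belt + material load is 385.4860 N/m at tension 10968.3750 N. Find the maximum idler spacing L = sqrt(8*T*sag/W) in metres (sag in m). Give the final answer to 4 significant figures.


sag = 18.3390/1000 = 0.018339 m
L = sqrt(8 * 10968.3750 * 0.018339 / 385.4860)
L = 2.043 m


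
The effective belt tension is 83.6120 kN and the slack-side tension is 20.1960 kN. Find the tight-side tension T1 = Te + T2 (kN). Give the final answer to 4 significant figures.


T1 = Te + T2 = 83.6120 + 20.1960
T1 = 103.8 kN


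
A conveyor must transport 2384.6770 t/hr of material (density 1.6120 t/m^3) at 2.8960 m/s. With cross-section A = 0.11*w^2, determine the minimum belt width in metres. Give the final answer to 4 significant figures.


A_req = 2384.6770 / (2.8960 * 1.6120 * 3600) = 0.141894 m^2
w = sqrt(0.141894 / 0.11)
w = 1.136 m


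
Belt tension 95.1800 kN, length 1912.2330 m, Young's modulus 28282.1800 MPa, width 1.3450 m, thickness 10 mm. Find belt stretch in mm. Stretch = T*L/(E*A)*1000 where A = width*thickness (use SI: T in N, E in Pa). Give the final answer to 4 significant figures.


A = 1.3450 * 0.01 = 0.01345 m^2
Stretch = 95.1800*1000 * 1912.2330 / (28282.1800e6 * 0.01345) * 1000
Stretch = 478.5 mm


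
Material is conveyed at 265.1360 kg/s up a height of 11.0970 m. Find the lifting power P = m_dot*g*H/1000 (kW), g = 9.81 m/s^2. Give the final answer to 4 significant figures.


P = 265.1360 * 9.81 * 11.0970 / 1000
P = 28.86 kW


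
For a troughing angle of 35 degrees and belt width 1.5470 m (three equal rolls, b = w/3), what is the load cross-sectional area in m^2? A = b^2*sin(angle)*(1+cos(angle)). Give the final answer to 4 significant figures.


b = 1.5470/3 = 0.515667 m
A = 0.515667^2 * sin(35 deg) * (1 + cos(35 deg))
A = 0.2775 m^2


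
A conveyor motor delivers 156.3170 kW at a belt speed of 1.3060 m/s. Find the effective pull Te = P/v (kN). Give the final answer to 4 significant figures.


Te = P / v = 156.3170 / 1.3060
Te = 119.7 kN


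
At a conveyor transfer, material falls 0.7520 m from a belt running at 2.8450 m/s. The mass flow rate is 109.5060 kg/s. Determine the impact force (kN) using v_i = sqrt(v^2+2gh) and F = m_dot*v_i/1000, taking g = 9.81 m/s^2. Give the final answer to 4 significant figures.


v_i = sqrt(2.8450^2 + 2*9.81*0.7520) = 4.77999 m/s
F = 109.5060 * 4.77999 / 1000
F = 0.5234 kN


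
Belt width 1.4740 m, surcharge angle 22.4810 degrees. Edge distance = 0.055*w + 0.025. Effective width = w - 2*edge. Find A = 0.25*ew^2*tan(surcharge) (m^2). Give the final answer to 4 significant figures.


edge = 0.055*1.4740 + 0.025 = 0.10607 m
ew = 1.4740 - 2*0.10607 = 1.26186 m
A = 0.25 * 1.26186^2 * tan(22.4810 deg)
A = 0.1647 m^2


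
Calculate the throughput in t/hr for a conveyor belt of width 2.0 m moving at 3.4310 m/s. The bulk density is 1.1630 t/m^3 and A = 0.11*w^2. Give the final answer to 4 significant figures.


A = 0.11 * 2.0^2 = 0.44 m^2
C = 0.44 * 3.4310 * 1.1630 * 3600
C = 6321 t/hr


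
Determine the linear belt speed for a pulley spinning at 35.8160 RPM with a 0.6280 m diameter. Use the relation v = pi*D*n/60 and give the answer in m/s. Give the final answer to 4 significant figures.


v = pi * 0.6280 * 35.8160 / 60
v = 1.178 m/s


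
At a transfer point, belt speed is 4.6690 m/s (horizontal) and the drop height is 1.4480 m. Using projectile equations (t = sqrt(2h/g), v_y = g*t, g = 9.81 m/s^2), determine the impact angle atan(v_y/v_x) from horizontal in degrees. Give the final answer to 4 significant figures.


t = sqrt(2*1.4480/9.81) = 0.543331 s
v_y = 9.81 * 0.543331 = 5.33008 m/s
angle = atan(5.33008 / 4.6690) = 48.78 deg


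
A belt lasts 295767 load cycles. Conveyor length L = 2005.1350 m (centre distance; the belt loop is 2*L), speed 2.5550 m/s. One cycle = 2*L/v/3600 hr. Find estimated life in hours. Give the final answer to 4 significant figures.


cycle_time = 2 * 2005.1350 / 2.5550 / 3600 = 0.435994 hr
life = 295767 * 0.435994 = 129000 hours


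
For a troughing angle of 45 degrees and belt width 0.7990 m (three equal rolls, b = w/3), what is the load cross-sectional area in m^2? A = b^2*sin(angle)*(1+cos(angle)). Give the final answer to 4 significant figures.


b = 0.7990/3 = 0.266333 m
A = 0.266333^2 * sin(45 deg) * (1 + cos(45 deg))
A = 0.08562 m^2


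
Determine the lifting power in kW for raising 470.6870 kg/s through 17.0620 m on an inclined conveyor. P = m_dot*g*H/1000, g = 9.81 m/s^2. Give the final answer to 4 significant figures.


P = 470.6870 * 9.81 * 17.0620 / 1000
P = 78.78 kW


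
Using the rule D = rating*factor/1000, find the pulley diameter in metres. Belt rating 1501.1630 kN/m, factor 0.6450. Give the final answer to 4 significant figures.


D = 1501.1630 * 0.6450 / 1000
D = 0.9683 m


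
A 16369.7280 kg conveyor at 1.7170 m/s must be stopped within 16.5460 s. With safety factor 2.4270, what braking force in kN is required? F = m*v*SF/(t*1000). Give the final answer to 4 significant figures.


F = 16369.7280 * 1.7170 / 16.5460 * 2.4270 / 1000
F = 4.123 kN


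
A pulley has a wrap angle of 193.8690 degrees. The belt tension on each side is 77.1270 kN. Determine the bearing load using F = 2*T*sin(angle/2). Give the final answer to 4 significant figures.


F = 2 * 77.1270 * sin(193.8690/2 deg)
F = 153.1 kN


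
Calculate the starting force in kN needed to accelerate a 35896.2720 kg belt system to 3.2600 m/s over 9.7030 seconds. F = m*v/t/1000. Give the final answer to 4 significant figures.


F = 35896.2720 * 3.2600 / 9.7030 / 1000
F = 12.06 kN


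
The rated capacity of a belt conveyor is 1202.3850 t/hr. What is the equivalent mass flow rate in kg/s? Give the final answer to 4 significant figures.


m_dot = 1202.3850 * 1000 / 3600
m_dot = 334.0 kg/s


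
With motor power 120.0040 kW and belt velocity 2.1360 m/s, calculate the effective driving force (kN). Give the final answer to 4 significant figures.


Te = P / v = 120.0040 / 2.1360
Te = 56.18 kN


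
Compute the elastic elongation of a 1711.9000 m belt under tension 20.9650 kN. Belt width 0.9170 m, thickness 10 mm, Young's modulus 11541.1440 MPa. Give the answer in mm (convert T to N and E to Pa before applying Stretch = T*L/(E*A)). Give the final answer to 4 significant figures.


A = 0.9170 * 0.01 = 0.00917 m^2
Stretch = 20.9650*1000 * 1711.9000 / (11541.1440e6 * 0.00917) * 1000
Stretch = 339.1 mm


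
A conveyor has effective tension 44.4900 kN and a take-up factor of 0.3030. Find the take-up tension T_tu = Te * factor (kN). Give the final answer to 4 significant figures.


T_tu = 44.4900 * 0.3030
T_tu = 13.48 kN


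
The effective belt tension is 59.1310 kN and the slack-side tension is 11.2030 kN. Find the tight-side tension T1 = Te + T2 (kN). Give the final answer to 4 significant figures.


T1 = Te + T2 = 59.1310 + 11.2030
T1 = 70.33 kN


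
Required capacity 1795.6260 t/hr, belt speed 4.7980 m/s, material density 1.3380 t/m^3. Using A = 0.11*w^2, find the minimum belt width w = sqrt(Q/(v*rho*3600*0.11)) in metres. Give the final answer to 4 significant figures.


A_req = 1795.6260 / (4.7980 * 1.3380 * 3600) = 0.0776957 m^2
w = sqrt(0.0776957 / 0.11)
w = 0.8404 m


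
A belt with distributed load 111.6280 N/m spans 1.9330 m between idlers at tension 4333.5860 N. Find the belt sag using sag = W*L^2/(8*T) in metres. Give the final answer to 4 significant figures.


sag = 111.6280 * 1.9330^2 / (8 * 4333.5860)
sag = 0.01203 m


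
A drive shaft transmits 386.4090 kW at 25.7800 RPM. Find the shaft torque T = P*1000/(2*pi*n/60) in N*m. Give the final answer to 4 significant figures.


omega = 2*pi*25.7800/60 = 2.69968 rad/s
T = 386.4090*1000 / 2.69968
T = 143100 N*m


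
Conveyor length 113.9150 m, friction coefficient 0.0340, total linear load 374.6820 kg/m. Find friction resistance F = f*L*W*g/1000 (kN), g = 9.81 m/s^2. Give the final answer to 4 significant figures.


F = 0.0340 * 113.9150 * 374.6820 * 9.81 / 1000
F = 14.24 kN


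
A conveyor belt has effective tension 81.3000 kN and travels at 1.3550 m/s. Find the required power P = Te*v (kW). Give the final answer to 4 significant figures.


P = Te * v = 81.3000 * 1.3550
P = 110.2 kW


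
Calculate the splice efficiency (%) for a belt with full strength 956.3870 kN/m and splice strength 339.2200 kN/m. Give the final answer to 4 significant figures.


Eff = 339.2200 / 956.3870 * 100
Eff = 35.47 %


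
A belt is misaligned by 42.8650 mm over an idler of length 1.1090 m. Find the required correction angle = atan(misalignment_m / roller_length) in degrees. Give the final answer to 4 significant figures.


misalign_m = 42.8650 / 1000 = 0.042865 m
angle = atan(0.042865 / 1.1090)
angle = 2.213 deg


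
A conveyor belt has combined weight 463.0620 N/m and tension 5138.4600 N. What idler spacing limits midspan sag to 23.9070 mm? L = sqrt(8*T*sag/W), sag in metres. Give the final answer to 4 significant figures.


sag = 23.9070/1000 = 0.023907 m
L = sqrt(8 * 5138.4600 * 0.023907 / 463.0620)
L = 1.457 m


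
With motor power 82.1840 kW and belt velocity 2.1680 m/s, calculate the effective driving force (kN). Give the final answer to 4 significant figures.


Te = P / v = 82.1840 / 2.1680
Te = 37.91 kN


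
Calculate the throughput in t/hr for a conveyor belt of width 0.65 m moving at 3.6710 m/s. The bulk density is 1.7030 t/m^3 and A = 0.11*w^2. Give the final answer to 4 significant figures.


A = 0.11 * 0.65^2 = 0.046475 m^2
C = 0.046475 * 3.6710 * 1.7030 * 3600
C = 1046 t/hr


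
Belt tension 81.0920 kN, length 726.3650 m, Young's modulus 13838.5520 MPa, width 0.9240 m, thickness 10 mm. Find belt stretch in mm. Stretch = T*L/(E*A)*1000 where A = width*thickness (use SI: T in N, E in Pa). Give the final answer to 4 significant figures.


A = 0.9240 * 0.01 = 0.00924 m^2
Stretch = 81.0920*1000 * 726.3650 / (13838.5520e6 * 0.00924) * 1000
Stretch = 460.6 mm


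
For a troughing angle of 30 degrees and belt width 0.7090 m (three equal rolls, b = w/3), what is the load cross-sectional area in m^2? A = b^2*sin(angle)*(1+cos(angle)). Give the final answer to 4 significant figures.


b = 0.7090/3 = 0.236333 m
A = 0.236333^2 * sin(30 deg) * (1 + cos(30 deg))
A = 0.05211 m^2


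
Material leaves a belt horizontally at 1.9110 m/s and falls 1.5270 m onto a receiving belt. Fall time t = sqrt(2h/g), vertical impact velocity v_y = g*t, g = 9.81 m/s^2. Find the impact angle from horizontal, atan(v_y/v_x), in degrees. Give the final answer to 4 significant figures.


t = sqrt(2*1.5270/9.81) = 0.557956 s
v_y = 9.81 * 0.557956 = 5.47355 m/s
angle = atan(5.47355 / 1.9110) = 70.75 deg


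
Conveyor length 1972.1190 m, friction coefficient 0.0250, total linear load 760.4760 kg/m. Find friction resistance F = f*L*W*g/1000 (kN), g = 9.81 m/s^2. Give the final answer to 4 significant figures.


F = 0.0250 * 1972.1190 * 760.4760 * 9.81 / 1000
F = 367.8 kN


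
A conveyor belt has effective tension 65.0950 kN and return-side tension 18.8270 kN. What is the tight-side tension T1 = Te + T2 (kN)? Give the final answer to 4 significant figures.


T1 = Te + T2 = 65.0950 + 18.8270
T1 = 83.92 kN


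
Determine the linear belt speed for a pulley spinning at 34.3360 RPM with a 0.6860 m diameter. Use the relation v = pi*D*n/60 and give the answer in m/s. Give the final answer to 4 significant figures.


v = pi * 0.6860 * 34.3360 / 60
v = 1.233 m/s


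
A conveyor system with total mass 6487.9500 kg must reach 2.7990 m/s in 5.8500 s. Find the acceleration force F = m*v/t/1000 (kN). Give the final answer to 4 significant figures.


F = 6487.9500 * 2.7990 / 5.8500 / 1000
F = 3.104 kN


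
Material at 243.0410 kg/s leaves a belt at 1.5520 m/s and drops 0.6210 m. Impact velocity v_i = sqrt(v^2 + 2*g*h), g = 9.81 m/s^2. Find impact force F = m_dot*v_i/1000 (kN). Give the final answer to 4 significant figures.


v_i = sqrt(1.5520^2 + 2*9.81*0.6210) = 3.82004 m/s
F = 243.0410 * 3.82004 / 1000
F = 0.9284 kN


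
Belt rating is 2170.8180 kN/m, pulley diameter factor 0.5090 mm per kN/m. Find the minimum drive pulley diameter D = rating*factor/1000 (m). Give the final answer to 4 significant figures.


D = 2170.8180 * 0.5090 / 1000
D = 1.105 m


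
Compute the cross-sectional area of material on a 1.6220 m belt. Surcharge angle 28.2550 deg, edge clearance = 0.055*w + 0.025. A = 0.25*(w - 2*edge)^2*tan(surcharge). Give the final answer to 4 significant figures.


edge = 0.055*1.6220 + 0.025 = 0.11421 m
ew = 1.6220 - 2*0.11421 = 1.39358 m
A = 0.25 * 1.39358^2 * tan(28.2550 deg)
A = 0.2609 m^2


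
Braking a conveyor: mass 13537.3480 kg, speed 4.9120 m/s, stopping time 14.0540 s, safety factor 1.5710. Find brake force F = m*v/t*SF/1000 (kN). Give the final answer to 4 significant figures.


F = 13537.3480 * 4.9120 / 14.0540 * 1.5710 / 1000
F = 7.433 kN


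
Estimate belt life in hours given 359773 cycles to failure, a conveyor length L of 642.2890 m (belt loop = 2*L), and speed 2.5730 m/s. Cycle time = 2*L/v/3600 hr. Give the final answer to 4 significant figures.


cycle_time = 2 * 642.2890 / 2.5730 / 3600 = 0.138681 hr
life = 359773 * 0.138681 = 49890 hours


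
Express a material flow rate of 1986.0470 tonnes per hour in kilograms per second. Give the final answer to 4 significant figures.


m_dot = 1986.0470 * 1000 / 3600
m_dot = 551.7 kg/s


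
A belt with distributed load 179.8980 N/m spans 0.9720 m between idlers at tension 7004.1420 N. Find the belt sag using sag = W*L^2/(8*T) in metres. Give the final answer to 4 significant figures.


sag = 179.8980 * 0.9720^2 / (8 * 7004.1420)
sag = 0.003033 m


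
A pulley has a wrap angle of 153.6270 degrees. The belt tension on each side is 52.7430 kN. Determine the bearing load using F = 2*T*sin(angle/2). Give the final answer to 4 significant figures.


F = 2 * 52.7430 * sin(153.6270/2 deg)
F = 102.7 kN


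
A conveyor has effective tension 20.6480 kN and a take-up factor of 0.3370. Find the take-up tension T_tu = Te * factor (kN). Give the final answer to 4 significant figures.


T_tu = 20.6480 * 0.3370
T_tu = 6.958 kN


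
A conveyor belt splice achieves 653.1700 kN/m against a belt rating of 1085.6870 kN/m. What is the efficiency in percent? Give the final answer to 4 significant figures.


Eff = 653.1700 / 1085.6870 * 100
Eff = 60.16 %


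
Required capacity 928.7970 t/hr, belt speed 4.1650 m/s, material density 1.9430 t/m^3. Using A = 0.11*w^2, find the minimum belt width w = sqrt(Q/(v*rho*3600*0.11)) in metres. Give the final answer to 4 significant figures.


A_req = 928.7970 / (4.1650 * 1.9430 * 3600) = 0.0318809 m^2
w = sqrt(0.0318809 / 0.11)
w = 0.5384 m


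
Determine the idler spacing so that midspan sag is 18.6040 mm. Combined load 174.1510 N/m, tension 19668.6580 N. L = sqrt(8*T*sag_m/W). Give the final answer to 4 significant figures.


sag = 18.6040/1000 = 0.018604 m
L = sqrt(8 * 19668.6580 * 0.018604 / 174.1510)
L = 4.100 m


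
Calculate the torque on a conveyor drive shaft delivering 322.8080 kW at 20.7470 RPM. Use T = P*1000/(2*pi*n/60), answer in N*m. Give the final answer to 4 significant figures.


omega = 2*pi*20.7470/60 = 2.17262 rad/s
T = 322.8080*1000 / 2.17262
T = 148600 N*m


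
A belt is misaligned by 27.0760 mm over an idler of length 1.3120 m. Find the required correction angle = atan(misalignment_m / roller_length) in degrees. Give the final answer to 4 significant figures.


misalign_m = 27.0760 / 1000 = 0.027076 m
angle = atan(0.027076 / 1.3120)
angle = 1.182 deg


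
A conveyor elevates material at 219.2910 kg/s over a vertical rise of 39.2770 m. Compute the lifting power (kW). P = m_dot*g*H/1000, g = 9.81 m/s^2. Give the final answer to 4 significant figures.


P = 219.2910 * 9.81 * 39.2770 / 1000
P = 84.49 kW


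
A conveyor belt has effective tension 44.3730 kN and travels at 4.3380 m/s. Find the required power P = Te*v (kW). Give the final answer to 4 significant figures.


P = Te * v = 44.3730 * 4.3380
P = 192.5 kW


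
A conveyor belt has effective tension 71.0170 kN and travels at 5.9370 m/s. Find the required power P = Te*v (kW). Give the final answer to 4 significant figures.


P = Te * v = 71.0170 * 5.9370
P = 421.6 kW


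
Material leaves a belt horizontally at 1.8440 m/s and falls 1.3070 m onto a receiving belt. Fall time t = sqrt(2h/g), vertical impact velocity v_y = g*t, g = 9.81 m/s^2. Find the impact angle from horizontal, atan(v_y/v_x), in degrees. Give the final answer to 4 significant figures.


t = sqrt(2*1.3070/9.81) = 0.5162 s
v_y = 9.81 * 0.5162 = 5.06392 m/s
angle = atan(5.06392 / 1.8440) = 69.99 deg


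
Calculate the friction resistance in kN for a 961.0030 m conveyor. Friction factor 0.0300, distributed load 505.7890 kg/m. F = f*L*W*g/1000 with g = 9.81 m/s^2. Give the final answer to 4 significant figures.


F = 0.0300 * 961.0030 * 505.7890 * 9.81 / 1000
F = 143.0 kN


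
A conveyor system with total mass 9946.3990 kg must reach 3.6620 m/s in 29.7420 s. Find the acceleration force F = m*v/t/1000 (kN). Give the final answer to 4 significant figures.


F = 9946.3990 * 3.6620 / 29.7420 / 1000
F = 1.225 kN


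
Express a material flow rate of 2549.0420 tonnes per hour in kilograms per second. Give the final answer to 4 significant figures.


m_dot = 2549.0420 * 1000 / 3600
m_dot = 708.1 kg/s


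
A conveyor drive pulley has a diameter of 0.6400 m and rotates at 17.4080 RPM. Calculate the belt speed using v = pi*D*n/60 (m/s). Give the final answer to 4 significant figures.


v = pi * 0.6400 * 17.4080 / 60
v = 0.5833 m/s


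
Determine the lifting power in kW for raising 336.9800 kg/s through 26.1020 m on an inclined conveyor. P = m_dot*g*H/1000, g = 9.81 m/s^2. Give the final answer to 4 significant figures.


P = 336.9800 * 9.81 * 26.1020 / 1000
P = 86.29 kW


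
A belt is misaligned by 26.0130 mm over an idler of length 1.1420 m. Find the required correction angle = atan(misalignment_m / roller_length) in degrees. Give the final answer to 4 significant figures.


misalign_m = 26.0130 / 1000 = 0.026013 m
angle = atan(0.026013 / 1.1420)
angle = 1.305 deg


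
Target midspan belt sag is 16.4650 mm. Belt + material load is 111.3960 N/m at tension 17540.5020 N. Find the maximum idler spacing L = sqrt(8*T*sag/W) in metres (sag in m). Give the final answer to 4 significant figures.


sag = 16.4650/1000 = 0.016465 m
L = sqrt(8 * 17540.5020 * 0.016465 / 111.3960)
L = 4.554 m


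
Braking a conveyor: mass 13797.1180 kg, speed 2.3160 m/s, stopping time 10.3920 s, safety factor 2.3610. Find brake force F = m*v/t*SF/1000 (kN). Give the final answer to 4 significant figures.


F = 13797.1180 * 2.3160 / 10.3920 * 2.3610 / 1000
F = 7.260 kN


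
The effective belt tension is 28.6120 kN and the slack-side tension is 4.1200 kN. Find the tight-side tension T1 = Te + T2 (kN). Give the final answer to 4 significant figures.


T1 = Te + T2 = 28.6120 + 4.1200
T1 = 32.73 kN


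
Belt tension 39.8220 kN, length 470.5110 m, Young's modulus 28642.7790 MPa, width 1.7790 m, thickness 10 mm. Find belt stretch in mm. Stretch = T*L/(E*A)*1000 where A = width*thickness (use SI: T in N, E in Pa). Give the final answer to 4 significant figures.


A = 1.7790 * 0.01 = 0.01779 m^2
Stretch = 39.8220*1000 * 470.5110 / (28642.7790e6 * 0.01779) * 1000
Stretch = 36.77 mm


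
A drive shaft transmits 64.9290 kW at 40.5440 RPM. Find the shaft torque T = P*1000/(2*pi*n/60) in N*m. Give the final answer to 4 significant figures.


omega = 2*pi*40.5440/60 = 4.24576 rad/s
T = 64.9290*1000 / 4.24576
T = 15290 N*m


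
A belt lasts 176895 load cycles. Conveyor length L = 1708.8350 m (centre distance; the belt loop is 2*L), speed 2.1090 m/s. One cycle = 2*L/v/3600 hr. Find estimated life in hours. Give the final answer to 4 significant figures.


cycle_time = 2 * 1708.8350 / 2.1090 / 3600 = 0.450144 hr
life = 176895 * 0.450144 = 79630 hours


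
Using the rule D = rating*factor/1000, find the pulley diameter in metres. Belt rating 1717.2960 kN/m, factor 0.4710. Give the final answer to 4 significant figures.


D = 1717.2960 * 0.4710 / 1000
D = 0.8088 m


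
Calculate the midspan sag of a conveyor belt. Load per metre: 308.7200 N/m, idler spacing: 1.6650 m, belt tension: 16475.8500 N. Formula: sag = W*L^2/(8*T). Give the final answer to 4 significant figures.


sag = 308.7200 * 1.6650^2 / (8 * 16475.8500)
sag = 0.006493 m


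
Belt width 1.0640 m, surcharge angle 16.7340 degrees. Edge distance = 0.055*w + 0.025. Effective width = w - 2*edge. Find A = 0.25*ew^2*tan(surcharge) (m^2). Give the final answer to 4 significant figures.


edge = 0.055*1.0640 + 0.025 = 0.08352 m
ew = 1.0640 - 2*0.08352 = 0.89696 m
A = 0.25 * 0.89696^2 * tan(16.7340 deg)
A = 0.06047 m^2


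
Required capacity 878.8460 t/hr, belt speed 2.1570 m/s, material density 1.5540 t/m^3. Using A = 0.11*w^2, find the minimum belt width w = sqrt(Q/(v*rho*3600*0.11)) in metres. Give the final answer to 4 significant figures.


A_req = 878.8460 / (2.1570 * 1.5540 * 3600) = 0.0728298 m^2
w = sqrt(0.0728298 / 0.11)
w = 0.8137 m


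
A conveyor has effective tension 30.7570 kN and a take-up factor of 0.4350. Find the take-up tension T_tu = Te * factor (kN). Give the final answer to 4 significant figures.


T_tu = 30.7570 * 0.4350
T_tu = 13.38 kN


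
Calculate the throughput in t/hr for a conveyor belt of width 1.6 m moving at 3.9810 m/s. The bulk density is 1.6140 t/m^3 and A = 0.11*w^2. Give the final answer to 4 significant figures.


A = 0.11 * 1.6^2 = 0.2816 m^2
C = 0.2816 * 3.9810 * 1.6140 * 3600
C = 6514 t/hr


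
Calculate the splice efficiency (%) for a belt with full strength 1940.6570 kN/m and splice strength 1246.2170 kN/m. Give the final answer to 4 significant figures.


Eff = 1246.2170 / 1940.6570 * 100
Eff = 64.22 %


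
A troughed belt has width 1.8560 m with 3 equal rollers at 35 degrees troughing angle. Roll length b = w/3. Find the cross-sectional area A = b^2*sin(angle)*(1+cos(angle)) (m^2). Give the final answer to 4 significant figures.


b = 1.8560/3 = 0.618667 m
A = 0.618667^2 * sin(35 deg) * (1 + cos(35 deg))
A = 0.3994 m^2


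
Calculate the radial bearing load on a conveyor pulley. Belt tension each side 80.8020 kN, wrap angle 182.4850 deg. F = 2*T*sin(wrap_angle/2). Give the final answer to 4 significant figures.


F = 2 * 80.8020 * sin(182.4850/2 deg)
F = 161.6 kN


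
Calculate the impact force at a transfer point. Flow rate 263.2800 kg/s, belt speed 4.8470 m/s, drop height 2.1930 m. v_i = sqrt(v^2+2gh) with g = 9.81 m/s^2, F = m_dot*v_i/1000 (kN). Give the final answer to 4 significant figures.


v_i = sqrt(4.8470^2 + 2*9.81*2.1930) = 8.15598 m/s
F = 263.2800 * 8.15598 / 1000
F = 2.147 kN


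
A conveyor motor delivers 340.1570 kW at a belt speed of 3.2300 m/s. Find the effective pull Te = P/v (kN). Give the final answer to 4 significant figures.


Te = P / v = 340.1570 / 3.2300
Te = 105.3 kN


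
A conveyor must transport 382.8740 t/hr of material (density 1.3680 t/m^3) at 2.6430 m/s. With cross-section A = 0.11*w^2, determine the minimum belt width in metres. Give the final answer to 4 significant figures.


A_req = 382.8740 / (2.6430 * 1.3680 * 3600) = 0.0294151 m^2
w = sqrt(0.0294151 / 0.11)
w = 0.5171 m


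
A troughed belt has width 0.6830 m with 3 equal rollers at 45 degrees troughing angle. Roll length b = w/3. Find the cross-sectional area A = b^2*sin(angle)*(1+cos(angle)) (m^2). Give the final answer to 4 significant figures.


b = 0.6830/3 = 0.227667 m
A = 0.227667^2 * sin(45 deg) * (1 + cos(45 deg))
A = 0.06257 m^2


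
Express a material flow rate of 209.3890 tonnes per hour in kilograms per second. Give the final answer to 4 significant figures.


m_dot = 209.3890 * 1000 / 3600
m_dot = 58.16 kg/s


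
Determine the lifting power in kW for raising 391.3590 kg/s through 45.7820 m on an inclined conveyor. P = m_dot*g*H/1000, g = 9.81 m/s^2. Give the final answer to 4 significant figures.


P = 391.3590 * 9.81 * 45.7820 / 1000
P = 175.8 kW


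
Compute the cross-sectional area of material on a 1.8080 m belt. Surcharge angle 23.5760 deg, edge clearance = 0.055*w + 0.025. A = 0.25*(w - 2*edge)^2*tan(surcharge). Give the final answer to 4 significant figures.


edge = 0.055*1.8080 + 0.025 = 0.12444 m
ew = 1.8080 - 2*0.12444 = 1.55912 m
A = 0.25 * 1.55912^2 * tan(23.5760 deg)
A = 0.2652 m^2


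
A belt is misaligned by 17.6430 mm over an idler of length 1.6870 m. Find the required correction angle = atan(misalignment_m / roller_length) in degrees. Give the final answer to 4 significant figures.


misalign_m = 17.6430 / 1000 = 0.017643 m
angle = atan(0.017643 / 1.6870)
angle = 0.5992 deg


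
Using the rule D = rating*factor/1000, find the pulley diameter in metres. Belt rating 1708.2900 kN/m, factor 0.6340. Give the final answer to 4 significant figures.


D = 1708.2900 * 0.6340 / 1000
D = 1.083 m
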